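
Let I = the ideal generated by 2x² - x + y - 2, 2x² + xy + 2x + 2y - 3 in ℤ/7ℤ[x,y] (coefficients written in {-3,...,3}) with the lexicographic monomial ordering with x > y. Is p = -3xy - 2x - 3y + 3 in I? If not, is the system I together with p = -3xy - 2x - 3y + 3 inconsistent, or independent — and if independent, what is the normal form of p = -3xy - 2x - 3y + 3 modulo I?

First compute the reduced Gröbner basis of I by Buchberger's algorithm.
f_1 = 2x² - x + y - 2, LT = x².
f_2 = 2x² + xy + 2x + 2y - 3, LT = x².

S(f_1,f_2): lcm = x². S = 3xy + 2x + 3y - 3.
  reduce S modulo (f_1, f_2):
  remainder 3xy + 2x + 3y - 3 ≠ 0; add h_3 = 3xy + 2x + 3y - 3 to the basis.

S(f_1,h_3): lcm = x²y. S = -3x² + 2xy + x - 3y² - y.
  reduce S modulo (f_1, f_2, h_3):
  remainder -3x - 3y² + 2y - 1 ≠ 0; add h_4 = -3x - 3y² + 2y - 1 to the basis.

S(h_3,h_4): lcm = xy. S = 3x - y³ + 3y² + 3y - 1.
  reduce S modulo (f_1, f_2, h_3, h_4):
  remainder -y³ - 2y - 2 ≠ 0; add h_5 = -y³ - 2y - 2 to the basis.

The other S-polynomials (S(f_2,h_3), S(f_1,h_4), S(f_2,h_4), S(f_1,h_5), S(f_2,h_5), S(h_3,h_5), S(h_4,h_5)) all reduce to 0 modulo the current basis, so we have a Gröbner basis.
Inter-reduce: drop elements whose leading term is divisible by another's, tail-reduce, and make monic.
Reduced Gröbner basis: {x + y² - 3y - 2, y³ + 2y + 2}.
Label its elements g_1 = x + y² - 3y - 2, g_2 = y³ + 2y + 2.

Reduce p = -3xy - 2x - 3y + 3 modulo G:
  leading term xy: subtract (-3y)·g_1 from -3xy - 2x - 3y + 3 → -2x + 3y³ - 2y² - 2y + 3
  leading term x: subtract (-2)·g_1 from -2x + 3y³ - 2y² - 2y + 3 → 3y³ - y - 1
  leading term y³: subtract (3)·g_2 from 3y³ - y - 1 → 0
  normal form = 0.
Since the normal form is 0, p ∈ I.

-3xy - 2x - 3y + 3 lies in I (it reduces to 0).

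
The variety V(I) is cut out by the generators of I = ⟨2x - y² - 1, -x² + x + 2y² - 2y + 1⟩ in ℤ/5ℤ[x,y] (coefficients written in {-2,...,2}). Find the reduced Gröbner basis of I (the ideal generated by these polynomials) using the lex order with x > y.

The reduced Gröbner basis is the canonical form of the ideal for this ordering.

f_1 = 2x - y² - 1, LT = x.
f_2 = -x² + x + 2y² - 2y + 1, LT = x².

S(f_1,f_2): lcm = x². S = 2xy² - 2x + 2y² - 2y + 1.
  leading term xy²: subtract (y²)·f_1 from 2xy² - 2x + 2y² - 2y + 1 → -2x + y⁴ - 2y² - 2y + 1
  leading term x: subtract (-1)·f_1 from -2x + y⁴ - 2y² - 2y + 1 → y⁴ + 2y² - 2y
  leading term y⁴: no divisor's leading term divides it; move y⁴ to the remainder.
  leading term y²: no divisor's leading term divides it; move 2y² to the remainder.
  leading term y: no divisor's leading term divides it; move -2y to the remainder.
  remainder y⁴ + 2y² - 2y ≠ 0; add g_3 = y⁴ + 2y² - 2y to the basis.

The other S-polynomials (S(f_1,g_3), S(f_2,g_3)) all reduce to 0 modulo the current basis, so we have a Gröbner basis.
Inter-reduce: drop elements whose leading term is divisible by another's, tail-reduce, and make monic.

G = {x + 2y² + 2, y⁴ + 2y² - 2y}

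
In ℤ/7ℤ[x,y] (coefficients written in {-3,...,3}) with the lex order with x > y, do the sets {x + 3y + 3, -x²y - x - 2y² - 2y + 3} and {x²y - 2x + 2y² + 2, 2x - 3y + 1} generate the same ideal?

For a fixed monomial order, each ideal has a unique reduced Gröbner basis; comparing bases decides equality.
Buchberger on the first generating set:
f_1 = x + 3y + 3, LT = x.
f_2 = -x²y - x - 2y² - 2y + 3, LT = x²y.

S(f_1,f_2): lcm = x²y. S = 3xy² + 3xy - x - 2y² - 2y + 3.
  leading term xy²: subtract (3y²)·f_1 from 3xy² + 3xy - x - 2y² - 2y + 3 → 3xy - x - 2y³ + 3y² - 2y + 3
  leading term xy: subtract (3y)·f_1 from 3xy - x - 2y³ + 3y² - 2y + 3 → -x - 2y³ + y² + 3y + 3
  leading term x: subtract (-1)·f_1 from -x - 2y³ + y² + 3y + 3 → -2y³ + y² - y - 1
  leading term y³: no divisor's leading term divides it; move -2y³ to the remainder.
  leading term y²: no divisor's leading term divides it; move y² to the remainder.
  leading term y: no divisor's leading term divides it; move -y to the remainder.
  leading term 1: no divisor's leading term divides it; move -1 to the remainder.
  remainder -2y³ + y² - y - 1 ≠ 0; add g_3 = -2y³ + y² - y - 1 to the basis.

The other S-polynomials (S(f_1,g_3), S(f_2,g_3)) all reduce to 0 modulo the current basis, so we have a Gröbner basis.
Inter-reduce: drop elements whose leading term is divisible by another's, tail-reduce, and make monic.
Reduced Gröbner basis: {x + 3y + 3, y³ + 3y² - 3y - 3}.

Buchberger on the second generating set:
h_1 = x²y - 2x + 2y² + 2, LT = x²y.
h_2 = 2x - 3y + 1, LT = x.

S(h_1,h_2): lcm = x²y. S = -2xy² + 3xy - 2x + 2y² + 2.
  leading term xy²: subtract (-y²)·h_2 from -2xy² + 3xy - 2x + 2y² + 2 → 3xy - 2x - 3y³ + 3y² + 2
  leading term xy: subtract (-2y)·h_2 from 3xy - 2x - 3y³ + 3y² + 2 → -2x - 3y³ - 3y² + 2y + 2
  leading term x: subtract (-1)·h_2 from -2x - 3y³ - 3y² + 2y + 2 → -3y³ - 3y² - y + 3
  leading term y³: no divisor's leading term divides it; move -3y³ to the remainder.
  leading term y²: no divisor's leading term divides it; move -3y² to the remainder.
  leading term y: no divisor's leading term divides it; move -y to the remainder.
  leading term 1: no divisor's leading term divides it; move 3 to the remainder.
  remainder -3y³ - 3y² - y + 3 ≠ 0; add k_3 = -3y³ - 3y² - y + 3 to the basis.

The other S-polynomials (S(h_1,k_3), S(h_2,k_3)) all reduce to 0 modulo the current basis, so we have a Gröbner basis.
Inter-reduce: drop elements whose leading term is divisible by another's, tail-reduce, and make monic.
Reduced Gröbner basis: {x + 2y - 3, y³ + y² - 2y - 1}.

Since the reduced bases disagree, the two ideals are not the same.

No, the ideals differ.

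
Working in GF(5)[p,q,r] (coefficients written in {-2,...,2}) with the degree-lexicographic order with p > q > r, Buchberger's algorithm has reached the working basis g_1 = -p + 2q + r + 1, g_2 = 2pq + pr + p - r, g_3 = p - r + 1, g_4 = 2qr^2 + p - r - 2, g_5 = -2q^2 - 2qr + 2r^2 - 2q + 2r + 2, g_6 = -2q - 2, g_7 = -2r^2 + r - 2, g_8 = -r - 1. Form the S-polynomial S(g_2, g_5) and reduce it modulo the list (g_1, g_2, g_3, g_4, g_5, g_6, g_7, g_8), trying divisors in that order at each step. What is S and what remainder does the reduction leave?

lcm(LM(g_2), LM(g_5)) = pq^2.
S = (lcm/LT(g_2))·g_2 − (lcm/LT(g_5))·g_5 = 2pqr + pr^2 + 2pq + pr + 2qr + p.
Reduce S modulo (g_1, g_2, g_3, g_4, g_5, g_6, g_7, g_8) in that order:
  leading term pqr: subtract (-2qr)·g_1 from 2pqr + pr^2 + 2pq + pr + 2qr + p → pr^2 - q^2r + 2qr^2 + 2pq + pr - qr + p
  leading term pr^2: subtract (-r^2)·g_1 from pr^2 - q^2r + 2qr^2 + 2pq + pr - qr + p → -q^2r - qr^2 + r^3 + 2pq + pr - qr + r^2 + p
  leading term q^2r: subtract (-2r)·g_5 from -q^2r - qr^2 + r^3 + 2pq + pr - qr + r^2 + p → 2pq + pr + p - r
  leading term pq: subtract (-2q)·g_1 from 2pq + pr + p - r → pr - q^2 + 2qr + p + 2q - r
  leading term pr: subtract (-r)·g_1 from pr - q^2 + 2qr + p + 2q - r → -q^2 - qr + r^2 + p + 2q
  leading term q^2: subtract (-2)·g_5 from -q^2 - qr + r^2 + p + 2q → p - 2q - r - 1
  leading term p: subtract (-1)·g_1 from p - 2q - r - 1 → 0
The remainder is 0, so this S-polynomial contributes no new basis element.

S(g_2, g_5) = 2pqr + pr^2 + 2pq + pr + 2qr + p; remainder on division = 0.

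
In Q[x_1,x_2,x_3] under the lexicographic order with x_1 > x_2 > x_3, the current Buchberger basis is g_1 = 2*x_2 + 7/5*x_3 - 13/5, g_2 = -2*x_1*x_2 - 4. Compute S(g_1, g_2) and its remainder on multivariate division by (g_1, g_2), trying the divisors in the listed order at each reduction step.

lcm(LM(g_1), LM(g_2)) = x_1*x_2.
S = (lcm/LT(g_1))·g_1 − (lcm/LT(g_2))·g_2 = 7/10*x_1*x_3 - 13/10*x_1 - 2.
Reduce S modulo (g_1, g_2) in that order:
  leading term x_1*x_3: no divisor's leading term divides it; move 7/10*x_1*x_3 to the remainder.
  leading term x_1: no divisor's leading term divides it; move -13/10*x_1 to the remainder.
  leading term 1: no divisor's leading term divides it; move -2 to the remainder.
The remainder 7/10*x_1*x_3 - 13/10*x_1 - 2 is nonzero, so it would be added as the next basis element.

S(g_1, g_2) = 7/10*x_1*x_3 - 13/10*x_1 - 2; remainder on division = 7/10*x_1*x_3 - 13/10*x_1 - 2.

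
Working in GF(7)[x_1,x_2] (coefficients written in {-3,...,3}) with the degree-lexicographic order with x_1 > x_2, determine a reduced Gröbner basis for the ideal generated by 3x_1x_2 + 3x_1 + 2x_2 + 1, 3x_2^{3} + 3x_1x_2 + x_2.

The reduced Gröbner basis is the canonical form of the ideal for this ordering.

f_1 = 3x_1x_2 + 3x_1 + 2x_2 + 1, LT = x_1x_2.
f_2 = 3x_2^{3} + 3x_1x_2 + x_2, LT = x_2^{3}.

S(f_1,f_2): lcm = x_1x_2^{3}. S = -x_1^{2}x_2 + x_1x_2^{2} + 3x_2^{3} + 2x_1x_2 - 2x_2^{2}.
  leading term x_1^{2}x_2: subtract (2x_1)·f_1 from -x_1^{2}x_2 + x_1x_2^{2} + 3x_2^{3} + 2x_1x_2 - 2x_2^{2} → x_1x_2^{2} + 3x_2^{3} + x_1^{2} - 2x_1x_2 - 2x_2^{2} - 2x_1
  leading term x_1x_2^{2}: subtract (-2x_2)·f_1 from x_1x_2^{2} + 3x_2^{3} + x_1^{2} - 2x_1x_2 - 2x_2^{2} - 2x_1 → 3x_2^{3} + x_1^{2} - 3x_1x_2 + 2x_2^{2} - 2x_1 + 2x_2
  leading term x_2^{3}: subtract (1)·f_2 from 3x_2^{3} + x_1^{2} - 3x_1x_2 + 2x_2^{2} - 2x_1 + 2x_2 → x_1^{2} + x_1x_2 + 2x_2^{2} - 2x_1 + x_2
  leading term x_1^{2}: no divisor's leading term divides it; move x_1^{2} to the remainder.
  leading term x_1x_2: subtract (-2)·f_1 from x_1x_2 + 2x_2^{2} - 2x_1 + x_2 → 2x_2^{2} - 3x_1 - 2x_2 + 2
  leading term x_2^{2}: no divisor's leading term divides it; move 2x_2^{2} to the remainder.
  leading term x_1: no divisor's leading term divides it; move -3x_1 to the remainder.
  leading term x_2: no divisor's leading term divides it; move -2x_2 to the remainder.
  leading term 1: no divisor's leading term divides it; move 2 to the remainder.
  remainder x_1^{2} + 2x_2^{2} - 3x_1 - 2x_2 + 2 ≠ 0; add g_3 = x_1^{2} + 2x_2^{2} - 3x_1 - 2x_2 + 2 to the basis.

The other S-polynomials (S(f_1,g_3), S(f_2,g_3)) all reduce to 0 modulo the current basis, so we have a Gröbner basis.

G = {x_2^{3} - x_1 + 2x_2 + 2, x_1^{2} + 2x_2^{2} - 3x_1 - 2x_2 + 2, x_1x_2 + x_1 + 3x_2 - 2}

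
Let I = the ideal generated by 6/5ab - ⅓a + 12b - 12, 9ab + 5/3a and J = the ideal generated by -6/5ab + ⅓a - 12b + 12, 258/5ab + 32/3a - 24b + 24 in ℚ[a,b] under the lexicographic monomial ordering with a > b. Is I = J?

For a fixed monomial order, each ideal has a unique reduced Gröbner basis; comparing bases decides equality.
Buchberger on the first generating set:
f_1 = 6/5ab - ⅓a + 12b - 12, LT = ab.
f_2 = 9ab + 5/3a, LT = ab.

S(f_1,f_2): lcm = ab. S = -25/54a + 10b - 10.
  leading term a: no divisor's leading term divides it; move -25/54a to the remainder.
  leading term b: no divisor's leading term divides it; move 10b to the remainder.
  leading term 1: no divisor's leading term divides it; move -10 to the remainder.
  remainder -25/54a + 10b - 10 ≠ 0; add g_3 = -25/54a + 10b - 10 to the basis.

S(f_1,g_3): lcm = ab. S = -5/18a + 108/5b² - 58/5b - 10.
  leading term a: subtract (⅗)·g_3 from -5/18a + 108/5b² - 58/5b - 10 → 108/5b² - 88/5b - 4
  leading term b²: no divisor's leading term divides it; move 108/5b² to the remainder.
  leading term b: no divisor's leading term divides it; move -88/5b to the remainder.
  leading term 1: no divisor's leading term divides it; move -4 to the remainder.
  remainder 108/5b² - 88/5b - 4 ≠ 0; add g_4 = 108/5b² - 88/5b - 4 to the basis.

The other S-polynomials (S(f_2,g_3), S(f_1,g_4), S(f_2,g_4), S(g_3,g_4)) all reduce to 0 modulo the current basis, so we have a Gröbner basis.
Inter-reduce: drop elements whose leading term is divisible by another's, tail-reduce, and make monic.
Reduced Gröbner basis: {a - 108/5b + 108/5, b² - 22/27b - 5/27}.

Buchberger on the second generating set:
h_1 = -6/5ab + ⅓a - 12b + 12, LT = ab.
h_2 = 258/5ab + 32/3a - 24b + 24, LT = ab.

S(h_1,h_2): lcm = ab. S = -125/258a + 450/43b - 450/43.
  leading term a: no divisor's leading term divides it; move -125/258a to the remainder.
  leading term b: no divisor's leading term divides it; move 450/43b to the remainder.
  leading term 1: no divisor's leading term divides it; move -450/43 to the remainder.
  remainder -125/258a + 450/43b - 450/43 ≠ 0; add k_3 = -125/258a + 450/43b - 450/43 to the basis.

S(h_1,k_3): lcm = ab. S = -5/18a + 108/5b² - 58/5b - 10.
  leading term a: subtract (43/75)·k_3 from -5/18a + 108/5b² - 58/5b - 10 → 108/5b² - 88/5b - 4
  leading term b²: no divisor's leading term divides it; move 108/5b² to the remainder.
  leading term b: no divisor's leading term divides it; move -88/5b to the remainder.
  leading term 1: no divisor's leading term divides it; move -4 to the remainder.
  remainder 108/5b² - 88/5b - 4 ≠ 0; add k_4 = 108/5b² - 88/5b - 4 to the basis.

The other S-polynomials (S(h_2,k_3), S(h_1,k_4), S(h_2,k_4), S(k_3,k_4)) all reduce to 0 modulo the current basis, so we have a Gröbner basis.
Inter-reduce: drop elements whose leading term is divisible by another's, tail-reduce, and make monic.
Reduced Gröbner basis: {a - 108/5b + 108/5, b² - 22/27b - 5/27}.

The two bases agree; hence the ideals are identical.
The same test decides containment: I ⊆ J iff every generator of I reduces to 0 modulo a Gröbner basis of J.

Yes, the ideals are equal.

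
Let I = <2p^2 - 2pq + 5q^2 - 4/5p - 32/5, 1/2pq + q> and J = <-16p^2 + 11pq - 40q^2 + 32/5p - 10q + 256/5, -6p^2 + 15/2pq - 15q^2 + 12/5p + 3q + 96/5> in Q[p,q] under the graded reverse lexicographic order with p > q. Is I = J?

Yes, the ideals are equal.

Two ideals are equal iff their reduced Gröbner bases coincide (the reduced basis is unique for a fixed ordering).
Buchberger on the first generating set:
f_1 = 2p^2 - 2pq + 5q^2 - 4/5p - 32/5, LT = p^2.
f_2 = 1/2pq + q, LT = pq.

S(f_1,f_2): lcm = p^2q. S = -pq^2 + 5/2q^3 - 12/5pq - 16/5q.
  leading term pq^2: subtract (-2q)·f_2 from -pq^2 + 5/2q^3 - 12/5pq - 16/5q → 5/2q^3 - 12/5pq + 2q^2 - 16/5q
  leading term q^3: no divisor's leading term divides it; move 5/2q^3 to the remainder.
  leading term pq: subtract (-24/5)·f_2 from -12/5pq + 2q^2 - 16/5q → 2q^2 + 8/5q
  leading term q^2: no divisor's leading term divides it; move 2q^2 to the remainder.
  leading term q: no divisor's leading term divides it; move 8/5q to the remainder.
  remainder 5/2q^3 + 2q^2 + 8/5q ≠ 0; add g_3 = 5/2q^3 + 2q^2 + 8/5q to the basis.

S(f_1,g_3): leading monomials are coprime, so the S-polynomial reduces to 0 (Buchberger's first criterion).
S(f_2,g_3): lcm = pq^3. S = -4/5pq^2 + 2q^3 - 16/25pq.
  leading term pq^2: subtract (-8/5q)·f_2 from -4/5pq^2 + 2q^3 - 16/25pq → 2q^3 - 16/25pq + 8/5q^2
  leading term q^3: subtract (4/5)·g_3 from 2q^3 - 16/25pq + 8/5q^2 → -16/25pq - 32/25q
  leading term pq: subtract (-32/25)·f_2 from -16/25pq - 32/25q → 0
  remainder 0.

Every S-polynomial of the final basis reduces to 0, so we have a Gröbner basis.
Inter-reduce: drop elements whose leading term is divisible by another's, tail-reduce, and make monic.
Reduced Gröbner basis: {q^3 + 4/5q^2 + 16/25q, p^2 + 5/2q^2 - 2/5p + 2q - 16/5, pq + 2q}.

Buchberger on the second generating set:
h_1 = -16p^2 + 11pq - 40q^2 + 32/5p - 10q + 256/5, LT = p^2.
h_2 = -6p^2 + 15/2pq - 15q^2 + 12/5p + 3q + 96/5, LT = p^2.

S(h_1,h_2): lcm = p^2. S = 9/16pq + 9/8q.
  leading term pq: no divisor's leading term divides it; move 9/16pq to the remainder.
  leading term q: no divisor's leading term divides it; move 9/8q to the remainder.
  remainder 9/16pq + 9/8q ≠ 0; add k_3 = 9/16pq + 9/8q to the basis.

S(h_1,k_3): lcm = p^2q. S = -11/16pq^2 + 5/2q^3 - 12/5pq + 5/8q^2 - 16/5q.
  leading term pq^2: subtract (-11/9q)·k_3 from -11/16pq^2 + 5/2q^3 - 12/5pq + 5/8q^2 - 16/5q → 5/2q^3 - 12/5pq + 2q^2 - 16/5q
  leading term q^3: no divisor's leading term divides it; move 5/2q^3 to the remainder.
  leading term pq: subtract (-64/15)·k_3 from -12/5pq + 2q^2 - 16/5q → 2q^2 + 8/5q
  leading term q^2: no divisor's leading term divides it; move 2q^2 to the remainder.
  leading term q: no divisor's leading term divides it; move 8/5q to the remainder.
  remainder 5/2q^3 + 2q^2 + 8/5q ≠ 0; add k_4 = 5/2q^3 + 2q^2 + 8/5q to the basis.

S(h_2,k_3): lcm = p^2q. S = -5/4pq^2 + 5/2q^3 - 12/5pq - 1/2q^2 - 16/5q.
  leading term pq^2: subtract (-20/9q)·k_3 from -5/4pq^2 + 5/2q^3 - 12/5pq - 1/2q^2 - 16/5q → 5/2q^3 - 12/5pq + 2q^2 - 16/5q
  leading term q^3: subtract (1)·k_4 from 5/2q^3 - 12/5pq + 2q^2 - 16/5q → -12/5pq - 24/5q
  leading term pq: subtract (-64/15)·k_3 from -12/5pq - 24/5q → 0
  remainder 0.

S(h_1,k_4): leading monomials are coprime, so the S-polynomial reduces to 0 (Buchberger's first criterion).
S(h_2,k_4): leading monomials are coprime, so the S-polynomial reduces to 0 (Buchberger's first criterion).
S(k_3,k_4): lcm = pq^3. S = -4/5pq^2 + 2q^3 - 16/25pq.
  leading term pq^2: subtract (-64/45q)·k_3 from -4/5pq^2 + 2q^3 - 16/25pq → 2q^3 - 16/25pq + 8/5q^2
  leading term q^3: subtract (4/5)·k_4 from 2q^3 - 16/25pq + 8/5q^2 → -16/25pq - 32/25q
  leading term pq: subtract (-256/225)·k_3 from -16/25pq - 32/25q → 0
  remainder 0.

Every S-polynomial of the final basis reduces to 0, so we have a Gröbner basis.
Inter-reduce: drop elements whose leading term is divisible by another's, tail-reduce, and make monic.
Reduced Gröbner basis: {q^3 + 4/5q^2 + 16/25q, p^2 + 5/2q^2 - 2/5p + 2q - 16/5, pq + 2q}.

The two bases agree; hence the ideals are identical.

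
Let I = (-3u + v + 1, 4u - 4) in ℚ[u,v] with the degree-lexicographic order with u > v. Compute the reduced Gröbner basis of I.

G = {u - 1, v - 2}

The reduced Gröbner basis is the canonical form of the ideal for this ordering.

f_1 = -3u + v + 1, LT = u.
f_2 = 4u - 4, LT = u.

S(f_1,f_2): lcm = u. S = -⅓v + ⅔.
  leading term v: no divisor's leading term divides it; move -⅓v to the remainder.
  leading term 1: no divisor's leading term divides it; move ⅔ to the remainder.
  remainder -⅓v + ⅔ ≠ 0; add g_3 = -⅓v + ⅔ to the basis.

S(f_1,g_3): leading monomials are coprime, so the S-polynomial reduces to 0 (Buchberger's first criterion).
S(f_2,g_3): leading monomials are coprime, so the S-polynomial reduces to 0 (Buchberger's first criterion).
Every S-polynomial of the final basis reduces to 0, so we have a Gröbner basis.
Inter-reduce: drop elements whose leading term is divisible by another's, tail-reduce, and make monic.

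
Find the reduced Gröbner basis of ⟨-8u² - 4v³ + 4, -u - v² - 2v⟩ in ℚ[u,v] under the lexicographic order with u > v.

G = {u + v² + 2v, v⁴ + 9/2v³ + 4v² - ½}

f_1 = -8u² - 4v³ + 4, LT = u².
f_2 = -u - v² - 2v, LT = u.

S(f_1,f_2): lcm = u². S = -uv² - 2uv + ½v³ - ½.
  leading term uv²: subtract (v²)·f_2 from -uv² - 2uv + ½v³ - ½ → -2uv + v⁴ + 5/2v³ - ½
  leading term uv: subtract (2v)·f_2 from -2uv + v⁴ + 5/2v³ - ½ → v⁴ + 9/2v³ + 4v² - ½
  leading term v⁴: no divisor's leading term divides it; move v⁴ to the remainder.
  leading term v³: no divisor's leading term divides it; move 9/2v³ to the remainder.
  leading term v²: no divisor's leading term divides it; move 4v² to the remainder.
  leading term 1: no divisor's leading term divides it; move -½ to the remainder.
  remainder v⁴ + 9/2v³ + 4v² - ½ ≠ 0; add g_3 = v⁴ + 9/2v³ + 4v² - ½ to the basis.

The other S-polynomials (S(f_1,g_3), S(f_2,g_3)) all reduce to 0 modulo the current basis, so we have a Gröbner basis.
Inter-reduce: drop elements whose leading term is divisible by another's, tail-reduce, and make monic.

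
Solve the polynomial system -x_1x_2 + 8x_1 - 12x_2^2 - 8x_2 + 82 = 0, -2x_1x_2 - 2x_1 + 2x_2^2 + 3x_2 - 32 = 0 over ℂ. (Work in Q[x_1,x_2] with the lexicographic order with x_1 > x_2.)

Compute a lex Gröbner basis by Buchberger's algorithm.
f_1 = -x_1x_2 + 8x_1 - 12x_2^2 - 8x_2 + 82, LT = x_1x_2.
f_2 = -2x_1x_2 - 2x_1 + 2x_2^2 + 3x_2 - 32, LT = x_1x_2.

S(f_1,f_2): lcm = x_1x_2. S = -9x_1 + 13x_2^2 + 19/2x_2 - 98.
  leading term x_1: no divisor's leading term divides it; move -9x_1 to the remainder.
  leading term x_2^2: no divisor's leading term divides it; move 13x_2^2 to the remainder.
  leading term x_2: no divisor's leading term divides it; move 19/2x_2 to the remainder.
  leading term 1: no divisor's leading term divides it; move -98 to the remainder.
  remainder -9x_1 + 13x_2^2 + 19/2x_2 - 98 ≠ 0; add h_3 = -9x_1 + 13x_2^2 + 19/2x_2 - 98 to the basis.

S(f_1,h_3): lcm = x_1x_2. S = -8x_1 + 13/9x_2^3 + 235/18x_2^2 - 26/9x_2 - 82.
  leading term x_1: subtract (8/9)·h_3 from -8x_1 + 13/9x_2^3 + 235/18x_2^2 - 26/9x_2 - 82 → 13/9x_2^3 + 3/2x_2^2 - 34/3x_2 + 46/9
  leading term x_2^3: no divisor's leading term divides it; move 13/9x_2^3 to the remainder.
  leading term x_2^2: no divisor's leading term divides it; move 3/2x_2^2 to the remainder.
  leading term x_2: no divisor's leading term divides it; move -34/3x_2 to the remainder.
  leading term 1: no divisor's leading term divides it; move 46/9 to the remainder.
  remainder 13/9x_2^3 + 3/2x_2^2 - 34/3x_2 + 46/9 ≠ 0; add h_4 = 13/9x_2^3 + 3/2x_2^2 - 34/3x_2 + 46/9 to the basis.

The other S-polynomials (S(f_2,h_3), S(f_1,h_4), S(f_2,h_4), S(h_3,h_4)) all reduce to 0 modulo the current basis, so we have a Gröbner basis.
Inter-reduce: drop elements whose leading term is divisible by another's, tail-reduce, and make monic.
Reduced Gröbner basis: {x_1 - 13/9x_2^2 - 19/18x_2 + 98/9, x_2^3 + 27/26x_2^2 - 102/13x_2 + 46/13}.

Since the basis is lex-ordered, x_2^3 + 27/26x_2^2 - 102/13x_2 + 46/13 is univariate in x_2. Its roots are {-46/13, 1/2, 2}. Back-substituting each root into the other basis elements fixes the other coordinates.
  x_2 = -46/13: the earlier basis element becomes x_1 - 45/13 = 0, giving x_1 = 45/13 — point (45/13, -46/13).
  x_2 = 1/2: the earlier basis element becomes x_1 + 10 = 0, giving x_1 = -10 — point (-10, 1/2).
  x_2 = 2: the earlier basis element becomes x_1 + 3 = 0, giving x_1 = -3 — point (-3, 2).
Check: every point annihilates each of the original generators.

{(45/13, -46/13), (-10, 1/2), (-3, 2)}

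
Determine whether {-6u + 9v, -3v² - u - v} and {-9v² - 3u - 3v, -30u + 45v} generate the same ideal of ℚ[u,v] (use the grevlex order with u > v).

Yes, the ideals are equal.

Since reduced Gröbner bases are canonical representatives of ideals under a given ordering, it suffices to compute and compare them.
Buchberger on the first generating set:
f_1 = -6u + 9v, LT = u.
f_2 = -3v² - u - v, LT = v².

The S-polynomials (S(f_1,f_2)) all reduce to 0 modulo the current basis, so we have a Gröbner basis.
Inter-reduce: drop elements whose leading term is divisible by another's, tail-reduce, and make monic.
Reduced Gröbner basis: {v² + ⅚v, u - 3/2v}.

Buchberger on the second generating set:
h_1 = -9v² - 3u - 3v, LT = v².
h_2 = -30u + 45v, LT = u.

The S-polynomials (S(h_1,h_2)) all reduce to 0 modulo the current basis, so we have a Gröbner basis.
Inter-reduce: drop elements whose leading term is divisible by another's, tail-reduce, and make monic.
Reduced Gröbner basis: {v² + ⅚v, u - 3/2v}.

Same reduced basis, so the two generating sets span the same ideal.
The choice of monomial ordering does not affect the verdict — as long as both bases are computed under the same ordering, their equality decides ideal equality.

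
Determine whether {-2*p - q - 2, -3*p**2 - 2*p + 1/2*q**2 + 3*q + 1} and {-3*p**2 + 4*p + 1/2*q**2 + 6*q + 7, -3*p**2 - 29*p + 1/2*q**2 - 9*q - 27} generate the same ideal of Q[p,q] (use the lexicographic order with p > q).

No, the ideals differ.

Equality of ideals is decidable: compute both reduced Gröbner bases (unique for the ordering) and check whether they agree.
Buchberger on the first generating set:
f_1 = -2*p - q - 2, LT = p.
f_2 = -3*p**2 - 2*p + 1/2*q**2 + 3*q + 1, LT = p**2.

S(f_1,f_2): lcm = p**2. S = 1/2*p*q + 1/3*p + 1/6*q**2 + q + 1/3.
  leading term p*q: subtract (-1/4*q)·f_1 from 1/2*p*q + 1/3*p + 1/6*q**2 + q + 1/3 → 1/3*p - 1/12*q**2 + 1/2*q + 1/3
  leading term p: subtract (-1/6)·f_1 from 1/3*p - 1/12*q**2 + 1/2*q + 1/3 → -1/12*q**2 + 1/3*q
  leading term q**2: no divisor's leading term divides it; move -1/12*q**2 to the remainder.
  leading term q: no divisor's leading term divides it; move 1/3*q to the remainder.
  remainder -1/12*q**2 + 1/3*q ≠ 0; add g_3 = -1/12*q**2 + 1/3*q to the basis.

The other S-polynomials (S(f_1,g_3), S(f_2,g_3)) all reduce to 0 modulo the current basis, so we have a Gröbner basis.
Inter-reduce: drop elements whose leading term is divisible by another's, tail-reduce, and make monic.
Reduced Gröbner basis: {p + 1/2*q + 1, q**2 - 4*q}.

Buchberger on the second generating set:
h_1 = -3*p**2 + 4*p + 1/2*q**2 + 6*q + 7, LT = p**2.
h_2 = -3*p**2 - 29*p + 1/2*q**2 - 9*q - 27, LT = p**2.

S(h_1,h_2): lcm = p**2. S = -11*p - 5*q - 34/3.
  leading term p: no divisor's leading term divides it; move -11*p to the remainder.
  leading term q: no divisor's leading term divides it; move -5*q to the remainder.
  leading term 1: no divisor's leading term divides it; move -34/3 to the remainder.
  remainder -11*p - 5*q - 34/3 ≠ 0; add k_3 = -11*p - 5*q - 34/3 to the basis.

S(h_1,k_3): lcm = p**2. S = -5/11*p*q - 26/11*p - 1/6*q**2 - 2*q - 7/3.
  leading term p*q: subtract (5/121*q)·k_3 from -5/11*p*q - 26/11*p - 1/6*q**2 - 2*q - 7/3 → -26/11*p + 29/726*q**2 - 556/363*q - 7/3
  leading term p: subtract (26/121)·k_3 from -26/11*p + 29/726*q**2 - 556/363*q - 7/3 → 29/726*q**2 - 166/363*q + 37/363
  leading term q**2: no divisor's leading term divides it; move 29/726*q**2 to the remainder.
  leading term q: no divisor's leading term divides it; move -166/363*q to the remainder.
  leading term 1: no divisor's leading term divides it; move 37/363 to the remainder.
  remainder 29/726*q**2 - 166/363*q + 37/363 ≠ 0; add k_4 = 29/726*q**2 - 166/363*q + 37/363 to the basis.

The other S-polynomials (S(h_2,k_3), S(h_1,k_4), S(h_2,k_4), S(k_3,k_4)) all reduce to 0 modulo the current basis, so we have a Gröbner basis.
Inter-reduce: drop elements whose leading term is divisible by another's, tail-reduce, and make monic.
Reduced Gröbner basis: {p + 5/11*q + 34/33, q**2 - 332/29*q + 74/29}.

These differ, so the ideals are not equal.
The choice of monomial ordering does not affect the verdict — as long as both bases are computed under the same ordering, their equality decides ideal equality.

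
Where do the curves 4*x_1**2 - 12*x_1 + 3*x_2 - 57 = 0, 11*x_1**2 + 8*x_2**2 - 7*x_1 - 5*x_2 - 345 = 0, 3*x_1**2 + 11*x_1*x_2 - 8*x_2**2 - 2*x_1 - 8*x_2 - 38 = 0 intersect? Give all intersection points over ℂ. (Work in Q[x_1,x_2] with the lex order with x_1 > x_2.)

Compute a lex Gröbner basis by Buchberger's algorithm.
f_1 = 4*x_1**2 - 12*x_1 + 3*x_2 - 57, LT = x_1**2.
f_2 = 11*x_1**2 - 7*x_1 + 8*x_2**2 - 5*x_2 - 345, LT = x_1**2.
f_3 = 3*x_1**2 + 11*x_1*x_2 - 2*x_1 - 8*x_2**2 - 8*x_2 - 38, LT = x_1**2.

S(f_1,f_2): lcm = x_1**2. S = -26/11*x_1 - 8/11*x_2**2 + 53/44*x_2 + 753/44.
  leading term x_1: no divisor's leading term divides it; move -26/11*x_1 to the remainder.
  leading term x_2**2: no divisor's leading term divides it; move -8/11*x_2**2 to the remainder.
  leading term x_2: no divisor's leading term divides it; move 53/44*x_2 to the remainder.
  leading term 1: no divisor's leading term divides it; move 753/44 to the remainder.
  remainder -26/11*x_1 - 8/11*x_2**2 + 53/44*x_2 + 753/44 ≠ 0; add h_4 = -26/11*x_1 - 8/11*x_2**2 + 53/44*x_2 + 753/44 to the basis.

S(f_1,f_3): lcm = x_1**2. S = -11/3*x_1*x_2 - 7/3*x_1 + 8/3*x_2**2 + 41/12*x_2 - 19/12.
  leading term x_1*x_2: subtract (121/78*x_2)·h_4 from -11/3*x_1*x_2 - 7/3*x_1 + 8/3*x_2**2 + 41/12*x_2 - 19/12 → -7/3*x_1 + 44/39*x_2**3 + 83/104*x_2**2 - 7217/312*x_2 - 19/12
  leading term x_1: subtract (77/78)·h_4 from -7/3*x_1 + 44/39*x_2**3 + 83/104*x_2**2 - 7217/312*x_2 - 19/12 → 44/39*x_2**3 + 473/312*x_2**2 - 1897/78*x_2 - 5765/312
  leading term x_2**3: no divisor's leading term divides it; move 44/39*x_2**3 to the remainder.
  leading term x_2**2: no divisor's leading term divides it; move 473/312*x_2**2 to the remainder.
  leading term x_2: no divisor's leading term divides it; move -1897/78*x_2 to the remainder.
  leading term 1: no divisor's leading term divides it; move -5765/312 to the remainder.
  remainder 44/39*x_2**3 + 473/312*x_2**2 - 1897/78*x_2 - 5765/312 ≠ 0; add h_5 = 44/39*x_2**3 + 473/312*x_2**2 - 1897/78*x_2 - 5765/312 to the basis.

S(f_1,h_4): lcm = x_1**2. S = -4/13*x_1*x_2**2 + 53/104*x_1*x_2 + 441/104*x_1 + 3/4*x_2 - 57/4.
  leading term x_1*x_2**2: subtract (22/169*x_2**2)·h_4 from -4/13*x_1*x_2**2 + 53/104*x_1*x_2 + 441/104*x_1 + 3/4*x_2 - 57/4 → 53/104*x_1*x_2 + 441/104*x_1 + 16/169*x_2**4 - 53/338*x_2**3 - 753/338*x_2**2 + 3/4*x_2 - 57/4
  leading term x_1*x_2: subtract (-583/2704*x_2)·h_4 from 53/104*x_1*x_2 + 441/104*x_1 + 16/169*x_2**4 - 53/338*x_2**3 - 753/338*x_2**2 + 3/4*x_2 - 57/4 → 441/104*x_1 + 16/169*x_2**4 - 53/169*x_2**3 - 21287/10816*x_2**2 + 48021/10816*x_2 - 57/4
  leading term x_1: subtract (-4851/2704)·h_4 from 441/104*x_1 + 16/169*x_2**4 - 53/169*x_2**3 - 21287/10816*x_2**2 + 48021/10816*x_2 - 57/4 → 16/169*x_2**4 - 53/169*x_2**3 - 2723/832*x_2**2 + 35697/5408*x_2 + 177945/10816
  leading term x_2**4: subtract (12/143*x_2)·h_5 from 16/169*x_2**4 - 53/169*x_2**3 - 2723/832*x_2**2 + 35697/5408*x_2 + 177945/10816 → -149/338*x_2**3 - 146573/118976*x_2**2 + 484907/59488*x_2 + 177945/10816
  leading term x_2**3: subtract (-447/1144)·h_5 from -149/338*x_2**3 - 146573/118976*x_2**2 + 484907/59488*x_2 + 177945/10816 → -1189/1859*x_2**2 - 7309/5408*x_2 + 549205/59488
  leading term x_2**2: no divisor's leading term divides it; move -1189/1859*x_2**2 to the remainder.
  leading term x_2: no divisor's leading term divides it; move -7309/5408*x_2 to the remainder.
  leading term 1: no divisor's leading term divides it; move 549205/59488 to the remainder.
  remainder -1189/1859*x_2**2 - 7309/5408*x_2 + 549205/59488 ≠ 0; add h_6 = -1189/1859*x_2**2 - 7309/5408*x_2 + 549205/59488 to the basis.

S(h_5,h_6): lcm = x_2**3. S = -3659/4756*x_2**2 - 2980877/418528*x_2 - 5765/352.
  leading term x_2**2: subtract (6802081/5654884)·h_6 from -3659/4756*x_2**2 - 2980877/418528*x_2 - 5765/352 → -10941071661/1990519168*x_2 - 54705358305/1990519168
  leading term x_2: no divisor's leading term divides it; move -10941071661/1990519168*x_2 to the remainder.
  leading term 1: no divisor's leading term divides it; move -54705358305/1990519168 to the remainder.
  remainder -10941071661/1990519168*x_2 - 54705358305/1990519168 ≠ 0; add h_7 = -10941071661/1990519168*x_2 - 54705358305/1990519168 to the basis.

The other S-polynomials (S(f_2,f_3), S(f_2,h_4), S(f_3,h_4), S(f_1,h_5), S(f_2,h_5), S(f_3,h_5), S(h_4,h_5), S(f_1,h_6), S(f_2,h_6), S(f_3,h_6), S(h_4,h_6), S(f_1,h_7), S(f_2,h_7), S(f_3,h_7), S(h_4,h_7), S(h_5,h_7), S(h_6,h_7)) all reduce to 0 modulo the current basis, so we have a Gröbner basis.
Inter-reduce: drop elements whose leading term is divisible by another's, tail-reduce, and make monic.
Reduced Gröbner basis: {x_1 + 3, x_2 + 5}.

The lex basis is triangular: the last element involves only x_2. Solving x_2 + 5 = 0 gives x_2 ∈ {-5}; substituting each value into the earlier elements determines the remaining variables.
  x_2 = -5: the earlier basis element becomes x_1 + 3 = 0, giving x_1 = -3 — point (-3, -5).
A lex Gröbner basis triangularizes the system, enabling back-substitution.

{(-3, -5)}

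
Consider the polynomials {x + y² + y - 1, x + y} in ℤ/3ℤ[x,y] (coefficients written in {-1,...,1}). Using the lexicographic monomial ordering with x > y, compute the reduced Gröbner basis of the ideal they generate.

f_1 = x + y² + y - 1, LT = x.
f_2 = x + y, LT = x.

S(f_1,f_2): lcm = x. S = y² - 1.
  leading term y²: no divisor's leading term divides it; move y² to the remainder.
  leading term 1: no divisor's leading term divides it; move -1 to the remainder.
  remainder y² - 1 ≠ 0; add g_3 = y² - 1 to the basis.

S(f_1,g_3): leading monomials are coprime, so the S-polynomial reduces to 0 (Buchberger's first criterion).
S(f_2,g_3): leading monomials are coprime, so the S-polynomial reduces to 0 (Buchberger's first criterion).
Every S-polynomial of the final basis reduces to 0, so we have a Gröbner basis.
Inter-reduce: drop elements whose leading term is divisible by another's, tail-reduce, and make monic.

G = {x + y, y² - 1}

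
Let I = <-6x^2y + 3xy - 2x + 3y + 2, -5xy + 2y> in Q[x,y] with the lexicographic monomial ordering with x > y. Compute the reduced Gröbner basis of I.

Buchberger's algorithm terminates because the ascending chain of leading-term ideals stabilizes.

f_1 = -6x^2y + 3xy - 2x + 3y + 2, LT = x^2y.
f_2 = -5xy + 2y, LT = xy.

S(f_1,f_2): lcm = x^2y. S = -1/10xy + 1/3x - 1/2y - 1/3.
  leading term xy: subtract (1/50)·f_2 from -1/10xy + 1/3x - 1/2y - 1/3 → 1/3x - 27/50y - 1/3
  leading term x: no divisor's leading term divides it; move 1/3x to the remainder.
  leading term y: no divisor's leading term divides it; move -27/50y to the remainder.
  leading term 1: no divisor's leading term divides it; move -1/3 to the remainder.
  remainder 1/3x - 27/50y - 1/3 ≠ 0; add g_3 = 1/3x - 27/50y - 1/3 to the basis.

S(f_1,g_3): lcm = x^2y. S = 81/50xy^2 + 1/2xy + 1/3x - 1/2y - 1/3.
  leading term xy^2: subtract (-81/250y)·f_2 from 81/50xy^2 + 1/2xy + 1/3x - 1/2y - 1/3 → 1/2xy + 1/3x + 81/125y^2 - 1/2y - 1/3
  leading term xy: subtract (-1/10)·f_2 from 1/2xy + 1/3x + 81/125y^2 - 1/2y - 1/3 → 1/3x + 81/125y^2 - 3/10y - 1/3
  leading term x: subtract (1)·g_3 from 1/3x + 81/125y^2 - 3/10y - 1/3 → 81/125y^2 + 6/25y
  leading term y^2: no divisor's leading term divides it; move 81/125y^2 to the remainder.
  leading term y: no divisor's leading term divides it; move 6/25y to the remainder.
  remainder 81/125y^2 + 6/25y ≠ 0; add g_4 = 81/125y^2 + 6/25y to the basis.

The other S-polynomials (S(f_2,g_3), S(f_1,g_4), S(f_2,g_4), S(g_3,g_4)) all reduce to 0 modulo the current basis, so we have a Gröbner basis.
Inter-reduce: drop elements whose leading term is divisible by another's, tail-reduce, and make monic.

G = {x - 81/50y - 1, y^2 + 10/27y}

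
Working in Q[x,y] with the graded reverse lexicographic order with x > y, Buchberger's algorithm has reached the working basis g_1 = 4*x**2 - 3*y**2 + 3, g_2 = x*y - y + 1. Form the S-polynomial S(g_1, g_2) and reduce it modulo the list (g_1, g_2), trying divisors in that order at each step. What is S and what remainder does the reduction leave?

S(g_1, g_2) = -3/4*y**3 + x*y - x + 3/4*y; remainder on division = -3/4*y**3 - x + 7/4*y - 1.

lcm(LM(g_1), LM(g_2)) = x**2*y.
S = (lcm/LT(g_1))·g_1 − (lcm/LT(g_2))·g_2 = -3/4*y**3 + x*y - x + 3/4*y.
Reduce S modulo (g_1, g_2) in that order:
  leading term y**3: no divisor's leading term divides it; move -3/4*y**3 to the remainder.
  leading term x*y: subtract (1)·g_2 from x*y - x + 3/4*y → -x + 7/4*y - 1
  leading term x: no divisor's leading term divides it; move -x to the remainder.
  leading term y: no divisor's leading term divides it; move 7/4*y to the remainder.
  leading term 1: no divisor's leading term divides it; move -1 to the remainder.
The remainder -3/4*y**3 - x + 7/4*y - 1 is nonzero, so it would be added as the next basis element.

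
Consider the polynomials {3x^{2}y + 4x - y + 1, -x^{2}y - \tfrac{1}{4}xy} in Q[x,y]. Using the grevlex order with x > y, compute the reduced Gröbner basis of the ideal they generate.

G = {x^{2} - \tfrac{5}{6}x + \tfrac{13}{48}y - \tfrac{13}{48}, xy - \tfrac{16}{3}x + \tfrac{4}{3}y - \tfrac{4}{3}, y^{2} - \tfrac{64}{3}x + \tfrac{13}{3}y - \tfrac{16}{3}}

f_1 = 3x^{2}y + 4x - y + 1, LT = x^{2}y.
f_2 = -x^{2}y - \tfrac{1}{4}xy, LT = x^{2}y.

S(f_1,f_2): lcm = x^{2}y. S = -\tfrac{1}{4}xy + \tfrac{4}{3}x - \tfrac{1}{3}y + \tfrac{1}{3}.
  reduce S modulo (f_1, f_2):
  remainder -\tfrac{1}{4}xy + \tfrac{4}{3}x - \tfrac{1}{3}y + \tfrac{1}{3} ≠ 0; add g_3 = -\tfrac{1}{4}xy + \tfrac{4}{3}x - \tfrac{1}{3}y + \tfrac{1}{3} to the basis.

S(f_1,g_3): lcm = x^{2}y. S = \tfrac{16}{3}x^{2} - \tfrac{4}{3}xy + \tfrac{8}{3}x - \tfrac{1}{3}y + \tfrac{1}{3}.
  reduce S modulo (f_1, f_2, g_3):
  remainder \tfrac{16}{3}x^{2} - \tfrac{40}{9}x + \tfrac{13}{9}y - \tfrac{13}{9} ≠ 0; add g_4 = \tfrac{16}{3}x^{2} - \tfrac{40}{9}x + \tfrac{13}{9}y - \tfrac{13}{9} to the basis.

S(f_1,g_4): lcm = x^{2}y. S = \tfrac{5}{6}xy - \tfrac{13}{48}y^{2} + \tfrac{4}{3}x - \tfrac{1}{16}y + \tfrac{1}{3}.
  reduce S modulo (f_1, f_2, g_3, g_4):
  remainder -\tfrac{13}{48}y^{2} + \tfrac{52}{9}x - \tfrac{169}{144}y + \tfrac{13}{9} ≠ 0; add g_5 = -\tfrac{13}{48}y^{2} + \tfrac{52}{9}x - \tfrac{169}{144}y + \tfrac{13}{9} to the basis.

The other S-polynomials (S(f_2,g_3), S(f_2,g_4), S(g_3,g_4), S(f_1,g_5), S(f_2,g_5), S(g_3,g_5), S(g_4,g_5)) all reduce to 0 modulo the current basis, so we have a Gröbner basis.
Inter-reduce: drop elements whose leading term is divisible by another's, tail-reduce, and make monic.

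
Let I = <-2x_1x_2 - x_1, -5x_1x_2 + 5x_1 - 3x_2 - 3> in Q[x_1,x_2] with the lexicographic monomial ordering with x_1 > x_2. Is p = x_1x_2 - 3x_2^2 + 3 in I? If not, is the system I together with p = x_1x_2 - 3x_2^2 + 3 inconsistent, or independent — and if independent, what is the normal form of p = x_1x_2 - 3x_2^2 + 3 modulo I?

x_1x_2 - 3x_2^2 + 3 is independent of I; its normal form modulo I is 43/10x_2 + 43/10.

First compute the reduced Gröbner basis of I by Buchberger's algorithm.
f_1 = -2x_1x_2 - x_1, LT = x_1x_2.
f_2 = -5x_1x_2 + 5x_1 - 3x_2 - 3, LT = x_1x_2.

S(f_1,f_2): lcm = x_1x_2. S = 3/2x_1 - 3/5x_2 - 3/5.
  reduce S modulo (f_1, f_2):
  remainder 3/2x_1 - 3/5x_2 - 3/5 ≠ 0; add h_3 = 3/2x_1 - 3/5x_2 - 3/5 to the basis.

S(f_1,h_3): lcm = x_1x_2. S = 1/2x_1 + 2/5x_2^2 + 2/5x_2.
  reduce S modulo (f_1, f_2, h_3):
  remainder 2/5x_2^2 + 3/5x_2 + 1/5 ≠ 0; add h_4 = 2/5x_2^2 + 3/5x_2 + 1/5 to the basis.

The other S-polynomials (S(f_2,h_3), S(f_1,h_4), S(f_2,h_4), S(h_3,h_4)) all reduce to 0 modulo the current basis, so we have a Gröbner basis.
Inter-reduce: drop elements whose leading term is divisible by another's, tail-reduce, and make monic.
Reduced Gröbner basis: {x_1 - 2/5x_2 - 2/5, x_2^2 + 3/2x_2 + 1/2}.
Label its elements g_1 = x_1 - 2/5x_2 - 2/5, g_2 = x_2^2 + 3/2x_2 + 1/2.

Reduce p = x_1x_2 - 3x_2^2 + 3 modulo G:
  leading term x_1x_2: subtract (x_2)·g_1 from x_1x_2 - 3x_2^2 + 3 → -13/5x_2^2 + 2/5x_2 + 3
  leading term x_2^2: subtract (-13/5)·g_2 from -13/5x_2^2 + 2/5x_2 + 3 → 43/10x_2 + 43/10
  leading term x_2: no divisor's leading term divides it; move 43/10x_2 to the remainder.
  leading term 1: no divisor's leading term divides it; move 43/10 to the remainder.
  normal form = 43/10x_2 + 43/10.
The normal form is nonzero, so p ∉ I. Since p minus its normal form lies in I, I + (p) = I + (r) where r = 43/10x_2 + 43/10; decide whether this ideal is the whole ring.
Run Buchberger on G together with r (pairs among the g_i already reduce to 0 since G is a Gröbner basis):
g_1 = x_1 - 2/5x_2 - 2/5, LT = x_1.
g_2 = x_2^2 + 3/2x_2 + 1/2, LT = x_2^2.
r = 43/10x_2 + 43/10, LT = x_2.

The S-polynomials (S(g_1,g_2), S(g_1,r), S(g_2,r)) all reduce to 0 modulo the current basis, so we have a Gröbner basis.
Inter-reduce: drop elements whose leading term is divisible by another's, tail-reduce, and make monic.
Reduced Gröbner basis: {x_1, x_2 + 1}.
The reduced Gröbner basis of I + (p) is {x_1, x_2 + 1} ≠ {1}, a proper ideal, so the enlarged system stays consistent: p is independent of I, with normal form 43/10x_2 + 43/10.

Ideal membership is decidable via reduction modulo a Gröbner basis.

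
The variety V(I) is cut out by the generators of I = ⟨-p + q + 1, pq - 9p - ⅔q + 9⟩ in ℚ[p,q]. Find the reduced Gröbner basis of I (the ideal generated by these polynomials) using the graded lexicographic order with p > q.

G = {q² - 26/3q, p - q - 1}

This is the nonlinear analogue of row-reducing a linear system.

f_1 = -p + q + 1, LT = p.
f_2 = pq - 9p - ⅔q + 9, LT = pq.

S(f_1,f_2): lcm = pq. S = -q² + 9p - ⅓q - 9.
  reduce S modulo (f_1, f_2):
  remainder -q² + 26/3q ≠ 0; add g_3 = -q² + 26/3q to the basis.

The other S-polynomials (S(f_1,g_3), S(f_2,g_3)) all reduce to 0 modulo the current basis, so we have a Gröbner basis.
Inter-reduce: drop elements whose leading term is divisible by another's, tail-reduce, and make monic.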